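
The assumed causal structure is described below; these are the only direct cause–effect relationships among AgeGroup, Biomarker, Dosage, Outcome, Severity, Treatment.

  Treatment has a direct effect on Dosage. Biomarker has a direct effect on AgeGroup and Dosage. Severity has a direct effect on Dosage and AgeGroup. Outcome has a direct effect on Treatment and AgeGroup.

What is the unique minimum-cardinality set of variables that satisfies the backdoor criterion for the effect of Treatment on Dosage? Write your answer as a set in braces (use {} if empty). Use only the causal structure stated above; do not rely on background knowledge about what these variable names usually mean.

Variables eligible for adjustment (non-descendants of Treatment, excluding Treatment and Dosage): {AgeGroup, Biomarker, Outcome, Severity}.
Backdoor paths from Treatment to Dosage:
  P1: Treatment <- Outcome -> AgeGroup <- Biomarker -> Dosage
  P2: Treatment <- Outcome -> AgeGroup <- Severity -> Dosage
Each backdoor path contains an unconditioned collider, so every path is already blocked with the empty conditioning set:
  P1: blocked at collider AgeGroup (neither it nor any descendant is in the conditioning set).
  P2: blocked at collider AgeGroup (neither it nor any descendant is in the conditioning set).
The empty set is therefore the unique smallest valid set.

{}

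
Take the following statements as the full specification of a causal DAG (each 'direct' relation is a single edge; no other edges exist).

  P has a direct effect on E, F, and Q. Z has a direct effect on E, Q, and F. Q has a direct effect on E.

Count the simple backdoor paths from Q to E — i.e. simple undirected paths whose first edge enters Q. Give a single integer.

A backdoor path from Q to E is any simple undirected path whose first edge points into Q (i.e. leaves Q via a parent).
Parents of Q: {P, Z}.
Enumerating:
  P1: Q <- Z -> E
  P2: Q <- Z -> F <- P -> E
  P3: Q <- P -> E
  P4: Q <- P -> F <- Z -> E
That exhausts the simple backdoor paths. Count: 4.

4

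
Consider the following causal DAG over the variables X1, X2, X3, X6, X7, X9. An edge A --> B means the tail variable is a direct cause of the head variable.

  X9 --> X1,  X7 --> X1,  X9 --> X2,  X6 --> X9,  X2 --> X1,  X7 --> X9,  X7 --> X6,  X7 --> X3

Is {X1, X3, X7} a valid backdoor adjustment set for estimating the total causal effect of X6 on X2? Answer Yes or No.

No

Backdoor paths from X6 to X2 (paths whose first edge points into X6):
  P1: X6 <- X7 -> X9 -> X2
  P2: X6 <- X7 -> X9 -> X1 <- X2
  P3: X6 <- X7 -> X1 <- X9 -> X2
  P4: X6 <- X7 -> X1 <- X2
Condition 1 (no descendant of X6 in the set): FAILS — X1 is a descendant of X6.
Condition 2 (every backdoor path blocked by {X1, X3, X7}):
  P1: blocked at fork node X7 ∈ conditioning set.
  P2: blocked at fork node X7 ∈ conditioning set.
  P3: blocked at fork node X7 ∈ conditioning set.
  P4: blocked at fork node X7 ∈ conditioning set.
{X1, X3, X7} does not satisfy the backdoor criterion.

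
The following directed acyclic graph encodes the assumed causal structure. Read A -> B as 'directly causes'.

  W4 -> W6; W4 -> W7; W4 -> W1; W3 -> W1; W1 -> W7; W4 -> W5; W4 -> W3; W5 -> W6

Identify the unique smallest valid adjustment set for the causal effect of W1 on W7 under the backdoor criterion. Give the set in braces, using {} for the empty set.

{W4}

Variables eligible for adjustment (non-descendants of W1, excluding W1 and W7): {W3, W4, W5, W6}.
Backdoor paths from W1 to W7:
  P1: W1 <- W4 -> W7
  P2: W1 <- W3 <- W4 -> W7
The empty set is not sufficient: P1 (W1 <- W4 -> W7) has no collider blocking it and no conditioned non-collider, so it is open.
Try {W4}:
  P1: blocked at fork node W4 ∈ conditioning set.
  P2: blocked at fork node W4 ∈ conditioning set.
{W4} contains no descendant of W1 and blocks every backdoor path.
No other singleton works — e.g. {W5} leaves P1 open — so {W4} is the unique smallest valid adjustment set.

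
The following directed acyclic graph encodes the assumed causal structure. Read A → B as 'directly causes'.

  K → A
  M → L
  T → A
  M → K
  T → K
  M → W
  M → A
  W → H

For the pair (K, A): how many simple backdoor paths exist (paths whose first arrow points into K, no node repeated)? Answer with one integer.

2

A backdoor path from K to A is any simple undirected path whose first edge points into K (i.e. leaves K via a parent).
Parents of K: {M, T}.
Enumerating:
  P1: K <- M -> A
  P2: K <- T -> A
That exhausts the simple backdoor paths. Count: 2.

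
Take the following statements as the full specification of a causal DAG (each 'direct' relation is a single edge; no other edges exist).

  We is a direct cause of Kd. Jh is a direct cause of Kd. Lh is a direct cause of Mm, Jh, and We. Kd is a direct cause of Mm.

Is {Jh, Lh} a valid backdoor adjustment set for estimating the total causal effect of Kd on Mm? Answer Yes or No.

Backdoor paths from Kd to Mm (paths whose first edge points into Kd):
  P1: Kd <- We <- Lh -> Mm
  P2: Kd <- Jh <- Lh -> Mm
Condition 1 (no descendant of Kd in the set): holds — descendants of Kd are {Mm}; none are in {Jh, Lh}.
Condition 2 (every backdoor path blocked by {Jh, Lh}):
  P1: blocked at fork node Lh ∈ conditioning set.
  P2: blocked at chain node Jh ∈ conditioning set.
{Jh, Lh} satisfies the backdoor criterion.

Yes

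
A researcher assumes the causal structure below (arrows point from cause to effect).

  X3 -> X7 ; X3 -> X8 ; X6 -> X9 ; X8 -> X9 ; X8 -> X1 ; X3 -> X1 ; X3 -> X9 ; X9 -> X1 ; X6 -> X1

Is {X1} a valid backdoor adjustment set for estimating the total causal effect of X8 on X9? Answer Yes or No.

Backdoor paths from X8 to X9 (paths whose first edge points into X8):
  P1: X8 <- X3 -> X9
  P2: X8 <- X3 -> X1 <- X6 -> X9
  P3: X8 <- X3 -> X1 <- X9
Condition 1 (no descendant of X8 in the set): FAILS — X1 is a descendant of X8.
Condition 2 (every backdoor path blocked by {X1}):
  P1: open — no interior node is in the conditioning set.
  P2: open — collider(s) X1 are conditioned on (or have a conditioned descendant) and no non-collider on the path is in the set.
  P3: open — collider(s) X1 are conditioned on (or have a conditioned descendant) and no non-collider on the path is in the set.
{X1} does not satisfy the backdoor criterion.

No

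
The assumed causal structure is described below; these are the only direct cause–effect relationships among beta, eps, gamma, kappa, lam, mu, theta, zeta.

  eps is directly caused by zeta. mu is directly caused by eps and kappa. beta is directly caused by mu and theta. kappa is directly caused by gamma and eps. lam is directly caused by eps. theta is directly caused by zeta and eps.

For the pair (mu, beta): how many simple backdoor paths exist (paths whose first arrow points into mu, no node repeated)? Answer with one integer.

4

A backdoor path from mu to beta is any simple undirected path whose first edge points into mu (i.e. leaves mu via a parent).
Parents of mu: {eps, kappa}.
Enumerating:
  P1: mu <- eps <- zeta -> theta -> beta
  P2: mu <- eps -> theta -> beta
  P3: mu <- kappa <- eps <- zeta -> theta -> beta
  P4: mu <- kappa <- eps -> theta -> beta
That exhausts the simple backdoor paths. Count: 4.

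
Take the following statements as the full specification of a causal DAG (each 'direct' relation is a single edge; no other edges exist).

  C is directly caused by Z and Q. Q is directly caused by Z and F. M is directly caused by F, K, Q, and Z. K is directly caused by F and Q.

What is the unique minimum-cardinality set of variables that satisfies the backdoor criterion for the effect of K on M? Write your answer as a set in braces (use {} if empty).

Variables eligible for adjustment (non-descendants of K, excluding K and M): {C, F, Q, Z}.
Backdoor paths from K to M:
  P1: K <- F -> Q <- Z -> M
  P2: K <- F -> Q -> C <- Z -> M
  P3: K <- F -> Q -> M
  P4: K <- F -> M
  P5: K <- Q <- Z -> M
  P6: K <- Q <- F -> M
  P7: K <- Q -> C <- Z -> M
  P8: K <- Q -> M
The empty set is not sufficient: P3 (K <- F -> Q -> M) has no collider blocking it and no conditioned non-collider, so it is open.
Try {F, Q}:
  P1: blocked at fork node F ∈ conditioning set.
  P2: blocked at fork node F ∈ conditioning set.
  P3: blocked at fork node F ∈ conditioning set.
  P4: blocked at fork node F ∈ conditioning set.
  P5: blocked at chain node Q ∈ conditioning set.
  P6: blocked at chain node Q ∈ conditioning set.
  P7: blocked at fork node Q ∈ conditioning set.
  P8: blocked at fork node Q ∈ conditioning set.
{F, Q} contains no descendant of K and blocks every backdoor path.
Every element of {F, Q} is needed (dropping F leaves P1 open; dropping Q leaves P5 open), so no proper subset is valid.
Among all size-2 subsets of the eligible variables, only {F, Q} blocks every backdoor path, so it is the unique smallest valid adjustment set.

{F, Q}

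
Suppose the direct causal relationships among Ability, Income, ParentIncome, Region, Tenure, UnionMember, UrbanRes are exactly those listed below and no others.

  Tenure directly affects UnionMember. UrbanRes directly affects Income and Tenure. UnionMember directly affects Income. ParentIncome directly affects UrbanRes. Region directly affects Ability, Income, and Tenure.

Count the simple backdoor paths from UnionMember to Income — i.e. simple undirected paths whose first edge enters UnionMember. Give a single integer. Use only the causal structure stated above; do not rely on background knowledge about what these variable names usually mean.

A backdoor path from UnionMember to Income is any simple undirected path whose first edge points into UnionMember (i.e. leaves UnionMember via a parent).
Parents of UnionMember: {Tenure}.
Enumerating:
  P1: UnionMember <- Tenure <- Region -> Income
  P2: UnionMember <- Tenure <- UrbanRes -> Income
That exhausts the simple backdoor paths. Count: 2.

2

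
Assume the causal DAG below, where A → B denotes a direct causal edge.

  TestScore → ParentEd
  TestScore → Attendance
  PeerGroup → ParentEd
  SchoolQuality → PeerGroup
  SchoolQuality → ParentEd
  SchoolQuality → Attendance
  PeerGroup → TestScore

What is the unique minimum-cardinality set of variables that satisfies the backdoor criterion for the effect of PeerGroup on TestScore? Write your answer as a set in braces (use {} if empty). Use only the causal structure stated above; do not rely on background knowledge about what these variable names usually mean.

{}

Variables eligible for adjustment (non-descendants of PeerGroup, excluding PeerGroup and TestScore): {SchoolQuality}.
Backdoor paths from PeerGroup to TestScore:
  P1: PeerGroup <- SchoolQuality -> ParentEd <- TestScore
  P2: PeerGroup <- SchoolQuality -> Attendance <- TestScore
Each backdoor path contains an unconditioned collider, so every path is already blocked with the empty conditioning set:
  P1: blocked at collider ParentEd (neither it nor any descendant is in the conditioning set).
  P2: blocked at collider Attendance (neither it nor any descendant is in the conditioning set).
The empty set is therefore the unique smallest valid set.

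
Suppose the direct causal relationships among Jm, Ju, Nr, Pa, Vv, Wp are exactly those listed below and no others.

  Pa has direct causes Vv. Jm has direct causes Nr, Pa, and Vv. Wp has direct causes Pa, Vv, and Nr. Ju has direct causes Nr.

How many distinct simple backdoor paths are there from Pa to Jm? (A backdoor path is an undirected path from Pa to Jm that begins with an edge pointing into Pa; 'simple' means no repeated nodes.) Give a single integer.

A backdoor path from Pa to Jm is any simple undirected path whose first edge points into Pa (i.e. leaves Pa via a parent).
Parents of Pa: {Vv}.
Enumerating:
  P1: Pa <- Vv -> Jm
  P2: Pa <- Vv -> Wp <- Nr -> Jm
That exhausts the simple backdoor paths. Count: 2.

2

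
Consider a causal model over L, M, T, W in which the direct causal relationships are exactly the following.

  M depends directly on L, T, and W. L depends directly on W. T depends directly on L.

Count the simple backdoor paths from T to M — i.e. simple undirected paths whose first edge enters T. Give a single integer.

A backdoor path from T to M is any simple undirected path whose first edge points into T (i.e. leaves T via a parent).
Parents of T: {L}.
Enumerating:
  P1: T <- L <- W -> M
  P2: T <- L -> M
That exhausts the simple backdoor paths. Count: 2.

2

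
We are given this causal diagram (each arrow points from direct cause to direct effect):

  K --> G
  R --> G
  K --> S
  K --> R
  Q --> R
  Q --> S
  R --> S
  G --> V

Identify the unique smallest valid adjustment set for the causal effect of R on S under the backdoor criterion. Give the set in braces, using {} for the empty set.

Variables eligible for adjustment (non-descendants of R, excluding R and S): {K, Q}.
Backdoor paths from R to S:
  P1: R <- K -> S
  P2: R <- Q -> S
The empty set is not sufficient: P1 (R <- K -> S) has no collider blocking it and no conditioned non-collider, so it is open.
Try {K, Q}:
  P1: blocked at fork node K ∈ conditioning set.
  P2: blocked at fork node Q ∈ conditioning set.
{K, Q} contains no descendant of R and blocks every backdoor path.
Every element of {K, Q} is needed (dropping K leaves P1 open; dropping Q leaves P2 open), so no proper subset is valid.
Among all size-2 subsets of the eligible variables, only {K, Q} blocks every backdoor path, so it is the unique smallest valid adjustment set.

{K, Q}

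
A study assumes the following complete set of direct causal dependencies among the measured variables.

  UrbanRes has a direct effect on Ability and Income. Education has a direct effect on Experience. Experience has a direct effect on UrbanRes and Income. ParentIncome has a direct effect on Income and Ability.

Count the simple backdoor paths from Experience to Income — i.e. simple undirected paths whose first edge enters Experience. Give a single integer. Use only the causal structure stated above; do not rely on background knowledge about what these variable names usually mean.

A backdoor path from Experience to Income is any simple undirected path whose first edge points into Experience (i.e. leaves Experience via a parent).
Parents of Experience: {Education}.
No simple path from any parent of Experience reaches Income without revisiting Experience, so there are no backdoor paths.

0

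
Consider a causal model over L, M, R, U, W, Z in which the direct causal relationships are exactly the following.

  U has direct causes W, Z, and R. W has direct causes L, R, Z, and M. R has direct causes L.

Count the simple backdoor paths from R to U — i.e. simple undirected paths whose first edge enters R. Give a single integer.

2

A backdoor path from R to U is any simple undirected path whose first edge points into R (i.e. leaves R via a parent).
Parents of R: {L}.
Enumerating:
  P1: R <- L -> W <- Z -> U
  P2: R <- L -> W -> U
That exhausts the simple backdoor paths. Count: 2.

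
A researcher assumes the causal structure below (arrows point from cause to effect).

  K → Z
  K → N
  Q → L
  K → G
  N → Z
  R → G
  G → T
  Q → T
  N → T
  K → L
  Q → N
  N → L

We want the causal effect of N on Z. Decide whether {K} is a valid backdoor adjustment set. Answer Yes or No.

Backdoor paths from N to Z (paths whose first edge points into N):
  P1: N <- Q -> L <- K -> Z
  P2: N <- Q -> T <- G <- K -> Z
  P3: N <- K -> Z
Condition 1 (no descendant of N in the set): holds — descendants of N are {L, T, Z}; none are in {K}.
Condition 2 (every backdoor path blocked by {K}):
  P1: blocked at collider L (neither it nor any descendant is in the conditioning set).
  P2: blocked at collider T (neither it nor any descendant is in the conditioning set).
  P3: blocked at fork node K ∈ conditioning set.
{K} satisfies the backdoor criterion.

Yes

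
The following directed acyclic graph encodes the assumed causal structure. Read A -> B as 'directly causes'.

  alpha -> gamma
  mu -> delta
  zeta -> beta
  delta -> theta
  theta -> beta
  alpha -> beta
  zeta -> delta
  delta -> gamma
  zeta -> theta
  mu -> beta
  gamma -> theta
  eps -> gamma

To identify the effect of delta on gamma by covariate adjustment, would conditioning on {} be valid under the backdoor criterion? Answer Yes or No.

Backdoor paths from delta to gamma (paths whose first edge points into delta):
  P1: delta <- zeta -> theta <- gamma
  P2: delta <- zeta -> theta -> beta <- alpha -> gamma
  P3: delta <- zeta -> beta <- alpha -> gamma
  P4: delta <- zeta -> beta <- theta <- gamma
  P5: delta <- mu -> beta <- zeta -> theta <- gamma
  P6: delta <- mu -> beta <- alpha -> gamma
  P7: delta <- mu -> beta <- theta <- gamma
Condition 1 (no descendant of delta in the set): holds — descendants of delta are {beta, gamma, theta}; none are in {}.
Condition 2 (every backdoor path blocked by {}):
  P1: blocked at collider theta (neither it nor any descendant is in the conditioning set).
  P2: blocked at collider beta (neither it nor any descendant is in the conditioning set).
  P3: blocked at collider beta (neither it nor any descendant is in the conditioning set).
  P4: blocked at collider beta (neither it nor any descendant is in the conditioning set).
  P5: blocked at collider beta (neither it nor any descendant is in the conditioning set).
  P6: blocked at collider beta (neither it nor any descendant is in the conditioning set).
  P7: blocked at collider beta (neither it nor any descendant is in the conditioning set).
{} satisfies the backdoor criterion.

Yes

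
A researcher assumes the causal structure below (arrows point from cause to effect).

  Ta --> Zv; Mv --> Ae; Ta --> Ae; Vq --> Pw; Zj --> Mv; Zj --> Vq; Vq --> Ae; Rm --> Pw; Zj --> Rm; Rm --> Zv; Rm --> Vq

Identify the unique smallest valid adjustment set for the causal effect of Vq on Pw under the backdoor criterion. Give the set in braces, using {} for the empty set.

{Rm}

Variables eligible for adjustment (non-descendants of Vq, excluding Vq and Pw): {Mv, Rm, Ta, Zj, Zv}.
Backdoor paths from Vq to Pw:
  P1: Vq <- Zj -> Rm -> Pw
  P2: Vq <- Zj -> Mv -> Ae <- Ta -> Zv <- Rm -> Pw
  P3: Vq <- Rm -> Pw
The empty set is not sufficient: P1 (Vq <- Zj -> Rm -> Pw) has no collider blocking it and no conditioned non-collider, so it is open.
Try {Rm}:
  P1: blocked at chain node Rm ∈ conditioning set.
  P2: blocked at collider Ae (neither it nor any descendant is in the conditioning set).
  P3: blocked at fork node Rm ∈ conditioning set.
{Rm} contains no descendant of Vq and blocks every backdoor path.
No other singleton works — e.g. {Zj} leaves P3 open — so {Rm} is the unique smallest valid adjustment set.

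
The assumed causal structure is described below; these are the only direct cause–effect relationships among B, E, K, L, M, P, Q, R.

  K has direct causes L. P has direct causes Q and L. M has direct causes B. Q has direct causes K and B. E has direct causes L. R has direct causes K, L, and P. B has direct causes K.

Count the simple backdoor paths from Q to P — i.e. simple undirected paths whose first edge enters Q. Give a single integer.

8

A backdoor path from Q to P is any simple undirected path whose first edge points into Q (i.e. leaves Q via a parent).
Parents of Q: {B, K}.
Enumerating:
  P1: Q <- K <- L -> P
  P2: Q <- K <- L -> R <- P
  P3: Q <- K -> R <- L -> P
  P4: Q <- K -> R <- P
  P5: Q <- B <- K <- L -> P
  P6: Q <- B <- K <- L -> R <- P
  P7: Q <- B <- K -> R <- L -> P
  P8: Q <- B <- K -> R <- P
That exhausts the simple backdoor paths. Count: 8.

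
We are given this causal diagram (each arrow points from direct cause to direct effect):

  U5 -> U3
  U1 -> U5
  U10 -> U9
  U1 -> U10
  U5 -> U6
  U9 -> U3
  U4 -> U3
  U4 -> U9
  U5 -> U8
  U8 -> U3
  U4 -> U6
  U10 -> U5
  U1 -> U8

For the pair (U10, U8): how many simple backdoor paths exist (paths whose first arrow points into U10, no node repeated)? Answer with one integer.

A backdoor path from U10 to U8 is any simple undirected path whose first edge points into U10 (i.e. leaves U10 via a parent).
Parents of U10: {U1}.
Enumerating:
  P1: U10 <- U1 -> U5 -> U8
  P2: U10 <- U1 -> U5 -> U6 <- U4 -> U9 -> U3 <- U8
  P3: U10 <- U1 -> U5 -> U6 <- U4 -> U3 <- U8
  P4: U10 <- U1 -> U5 -> U3 <- U8
  P5: U10 <- U1 -> U8
That exhausts the simple backdoor paths. Count: 5.

5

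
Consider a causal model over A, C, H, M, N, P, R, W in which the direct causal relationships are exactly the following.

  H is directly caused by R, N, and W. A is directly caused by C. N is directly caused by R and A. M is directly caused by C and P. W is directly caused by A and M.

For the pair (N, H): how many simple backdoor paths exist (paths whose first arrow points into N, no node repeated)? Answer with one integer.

A backdoor path from N to H is any simple undirected path whose first edge points into N (i.e. leaves N via a parent).
Parents of N: {A, R}.
Enumerating:
  P1: N <- A <- C -> M -> W -> H
  P2: N <- A -> W -> H
  P3: N <- R -> H
That exhausts the simple backdoor paths. Count: 3.

3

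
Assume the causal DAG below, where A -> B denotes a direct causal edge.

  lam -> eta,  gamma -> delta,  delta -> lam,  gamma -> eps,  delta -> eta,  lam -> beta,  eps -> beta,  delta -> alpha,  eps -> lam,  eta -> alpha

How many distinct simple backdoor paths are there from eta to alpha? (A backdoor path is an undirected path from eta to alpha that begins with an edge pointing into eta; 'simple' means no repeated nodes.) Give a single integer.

4

A backdoor path from eta to alpha is any simple undirected path whose first edge points into eta (i.e. leaves eta via a parent).
Parents of eta: {delta, lam}.
Enumerating:
  P1: eta <- delta -> alpha
  P2: eta <- lam <- delta -> alpha
  P3: eta <- lam <- eps <- gamma -> delta -> alpha
  P4: eta <- lam -> beta <- eps <- gamma -> delta -> alpha
That exhausts the simple backdoor paths. Count: 4.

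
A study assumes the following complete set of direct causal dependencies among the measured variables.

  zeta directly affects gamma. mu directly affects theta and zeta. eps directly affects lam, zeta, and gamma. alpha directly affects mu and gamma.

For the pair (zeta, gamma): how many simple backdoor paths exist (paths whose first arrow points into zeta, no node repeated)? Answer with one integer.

2

A backdoor path from zeta to gamma is any simple undirected path whose first edge points into zeta (i.e. leaves zeta via a parent).
Parents of zeta: {eps, mu}.
Enumerating:
  P1: zeta <- eps -> gamma
  P2: zeta <- mu <- alpha -> gamma
That exhausts the simple backdoor paths. Count: 2.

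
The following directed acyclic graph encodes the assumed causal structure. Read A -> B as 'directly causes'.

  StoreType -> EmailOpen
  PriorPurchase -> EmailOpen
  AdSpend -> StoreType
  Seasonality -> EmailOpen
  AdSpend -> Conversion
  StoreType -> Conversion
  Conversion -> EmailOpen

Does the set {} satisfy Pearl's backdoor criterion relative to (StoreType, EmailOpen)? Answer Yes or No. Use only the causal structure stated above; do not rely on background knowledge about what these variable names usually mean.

Backdoor paths from StoreType to EmailOpen (paths whose first edge points into StoreType):
  P1: StoreType <- AdSpend -> Conversion -> EmailOpen
Condition 1 (no descendant of StoreType in the set): holds — descendants of StoreType are {Conversion, EmailOpen}; none are in {}.
Condition 2 (every backdoor path blocked by {}):
  P1: open — no interior node is in the conditioning set.
{} does not satisfy the backdoor criterion.

No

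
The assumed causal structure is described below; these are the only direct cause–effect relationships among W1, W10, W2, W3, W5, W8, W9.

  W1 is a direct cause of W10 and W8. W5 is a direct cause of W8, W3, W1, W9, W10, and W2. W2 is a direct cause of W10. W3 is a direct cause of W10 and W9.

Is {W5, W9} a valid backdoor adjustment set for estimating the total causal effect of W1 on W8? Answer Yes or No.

Yes

Backdoor paths from W1 to W8 (paths whose first edge points into W1):
  P1: W1 <- W5 -> W8
Condition 1 (no descendant of W1 in the set): holds — descendants of W1 are {W10, W8}; none are in {W5, W9}.
Condition 2 (every backdoor path blocked by {W5, W9}):
  P1: blocked at fork node W5 ∈ conditioning set.
{W5, W9} satisfies the backdoor criterion.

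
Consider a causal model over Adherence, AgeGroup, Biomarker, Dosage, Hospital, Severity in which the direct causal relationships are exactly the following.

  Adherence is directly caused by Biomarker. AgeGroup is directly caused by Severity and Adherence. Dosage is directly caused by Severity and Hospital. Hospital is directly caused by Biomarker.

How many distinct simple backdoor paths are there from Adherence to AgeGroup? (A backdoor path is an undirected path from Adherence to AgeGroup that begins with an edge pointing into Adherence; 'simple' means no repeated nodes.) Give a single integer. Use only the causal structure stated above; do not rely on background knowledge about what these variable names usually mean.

1

A backdoor path from Adherence to AgeGroup is any simple undirected path whose first edge points into Adherence (i.e. leaves Adherence via a parent).
Parents of Adherence: {Biomarker}.
Enumerating:
  P1: Adherence <- Biomarker -> Hospital -> Dosage <- Severity -> AgeGroup
That exhausts the simple backdoor paths. Count: 1.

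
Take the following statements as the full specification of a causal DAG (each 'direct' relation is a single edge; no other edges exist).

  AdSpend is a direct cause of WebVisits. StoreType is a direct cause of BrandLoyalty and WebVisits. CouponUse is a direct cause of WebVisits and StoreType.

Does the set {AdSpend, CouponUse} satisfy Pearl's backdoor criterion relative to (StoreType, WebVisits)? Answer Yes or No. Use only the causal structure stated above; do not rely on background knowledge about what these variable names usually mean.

Backdoor paths from StoreType to WebVisits (paths whose first edge points into StoreType):
  P1: StoreType <- CouponUse -> WebVisits
Condition 1 (no descendant of StoreType in the set): holds — descendants of StoreType are {BrandLoyalty, WebVisits}; none are in {AdSpend, CouponUse}.
Condition 2 (every backdoor path blocked by {AdSpend, CouponUse}):
  P1: blocked at fork node CouponUse ∈ conditioning set.
{AdSpend, CouponUse} satisfies the backdoor criterion.

Yes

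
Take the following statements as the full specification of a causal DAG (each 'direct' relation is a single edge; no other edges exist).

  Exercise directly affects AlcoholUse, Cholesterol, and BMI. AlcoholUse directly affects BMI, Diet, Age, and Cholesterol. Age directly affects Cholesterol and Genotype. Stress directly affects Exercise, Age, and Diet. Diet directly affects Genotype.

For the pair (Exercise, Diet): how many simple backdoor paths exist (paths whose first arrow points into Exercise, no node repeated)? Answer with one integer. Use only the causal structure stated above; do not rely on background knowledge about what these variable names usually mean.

4

A backdoor path from Exercise to Diet is any simple undirected path whose first edge points into Exercise (i.e. leaves Exercise via a parent).
Parents of Exercise: {Stress}.
Enumerating:
  P1: Exercise <- Stress -> Age <- AlcoholUse -> Diet
  P2: Exercise <- Stress -> Age -> Cholesterol <- AlcoholUse -> Diet
  P3: Exercise <- Stress -> Age -> Genotype <- Diet
  P4: Exercise <- Stress -> Diet
That exhausts the simple backdoor paths. Count: 4.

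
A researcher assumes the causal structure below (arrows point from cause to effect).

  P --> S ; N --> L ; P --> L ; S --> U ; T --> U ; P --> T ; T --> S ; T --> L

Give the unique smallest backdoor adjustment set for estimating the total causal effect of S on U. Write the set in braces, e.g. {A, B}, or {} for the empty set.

Variables eligible for adjustment (non-descendants of S, excluding S and U): {L, N, P, T}.
Backdoor paths from S to U:
  P1: S <- P -> T -> U
  P2: S <- P -> L <- T -> U
  P3: S <- T -> U
The empty set is not sufficient: P1 (S <- P -> T -> U) has no collider blocking it and no conditioned non-collider, so it is open.
Try {T}:
  P1: blocked at chain node T ∈ conditioning set.
  P2: blocked at collider L (neither it nor any descendant is in the conditioning set).
  P3: blocked at fork node T ∈ conditioning set.
{T} contains no descendant of S and blocks every backdoor path.
No other singleton works — e.g. {P} leaves P3 open — so {T} is the unique smallest valid adjustment set.

{T}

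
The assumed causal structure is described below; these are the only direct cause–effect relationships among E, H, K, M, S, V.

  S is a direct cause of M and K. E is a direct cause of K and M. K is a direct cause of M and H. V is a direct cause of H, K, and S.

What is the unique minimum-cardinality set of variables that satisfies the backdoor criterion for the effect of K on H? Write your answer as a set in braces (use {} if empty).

{V}

Variables eligible for adjustment (non-descendants of K, excluding K and H): {E, S, V}.
Backdoor paths from K to H:
  P1: K <- V -> H
  P2: K <- S <- V -> H
  P3: K <- E -> M <- S <- V -> H
The empty set is not sufficient: P1 (K <- V -> H) has no collider blocking it and no conditioned non-collider, so it is open.
Try {V}:
  P1: blocked at fork node V ∈ conditioning set.
  P2: blocked at fork node V ∈ conditioning set.
  P3: blocked at collider M (neither it nor any descendant is in the conditioning set).
{V} contains no descendant of K and blocks every backdoor path.
No other singleton works — e.g. {S} leaves P1 open — so {V} is the unique smallest valid adjustment set.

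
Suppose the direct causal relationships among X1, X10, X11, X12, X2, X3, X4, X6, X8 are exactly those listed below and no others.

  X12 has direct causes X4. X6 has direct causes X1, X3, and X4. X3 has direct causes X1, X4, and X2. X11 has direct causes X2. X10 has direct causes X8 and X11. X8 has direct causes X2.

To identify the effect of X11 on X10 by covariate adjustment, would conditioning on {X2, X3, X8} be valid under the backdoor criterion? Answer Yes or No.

Backdoor paths from X11 to X10 (paths whose first edge points into X11):
  P1: X11 <- X2 -> X8 -> X10
Condition 1 (no descendant of X11 in the set): holds — descendants of X11 are {X10}; none are in {X2, X3, X8}.
Condition 2 (every backdoor path blocked by {X2, X3, X8}):
  P1: blocked at fork node X2 ∈ conditioning set.
{X2, X3, X8} satisfies the backdoor criterion.

Yes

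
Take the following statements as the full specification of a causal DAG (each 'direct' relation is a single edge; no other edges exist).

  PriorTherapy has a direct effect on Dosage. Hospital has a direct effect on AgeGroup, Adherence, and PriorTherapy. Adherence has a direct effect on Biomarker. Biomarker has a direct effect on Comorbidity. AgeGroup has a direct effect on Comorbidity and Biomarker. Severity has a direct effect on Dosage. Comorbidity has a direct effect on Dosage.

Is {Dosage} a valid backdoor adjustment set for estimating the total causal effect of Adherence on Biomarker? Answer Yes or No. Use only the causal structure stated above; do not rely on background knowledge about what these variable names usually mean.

Backdoor paths from Adherence to Biomarker (paths whose first edge points into Adherence):
  P1: Adherence <- Hospital -> AgeGroup -> Biomarker
  P2: Adherence <- Hospital -> AgeGroup -> Comorbidity <- Biomarker
  P3: Adherence <- Hospital -> PriorTherapy -> Dosage <- Comorbidity <- AgeGroup -> Biomarker
  P4: Adherence <- Hospital -> PriorTherapy -> Dosage <- Comorbidity <- Biomarker
Condition 1 (no descendant of Adherence in the set): FAILS — Dosage is a descendant of Adherence.
Condition 2 (every backdoor path blocked by {Dosage}):
  P1: open — no interior node is in the conditioning set.
  P2: open — collider(s) Comorbidity are conditioned on (or have a conditioned descendant) and no non-collider on the path is in the set.
  P3: open — collider(s) Dosage are conditioned on (or have a conditioned descendant) and no non-collider on the path is in the set.
  P4: open — collider(s) Dosage are conditioned on (or have a conditioned descendant) and no non-collider on the path is in the set.
{Dosage} does not satisfy the backdoor criterion.

No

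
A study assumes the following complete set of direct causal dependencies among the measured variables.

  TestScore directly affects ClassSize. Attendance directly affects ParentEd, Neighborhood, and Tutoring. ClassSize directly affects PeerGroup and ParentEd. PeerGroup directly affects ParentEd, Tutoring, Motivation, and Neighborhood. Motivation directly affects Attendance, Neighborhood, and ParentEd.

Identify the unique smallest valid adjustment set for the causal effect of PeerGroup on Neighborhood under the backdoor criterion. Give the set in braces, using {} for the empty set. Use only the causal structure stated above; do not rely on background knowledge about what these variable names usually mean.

{}

Variables eligible for adjustment (non-descendants of PeerGroup, excluding PeerGroup and Neighborhood): {ClassSize, TestScore}.
Backdoor paths from PeerGroup to Neighborhood:
  P1: PeerGroup <- ClassSize -> ParentEd <- Motivation -> Attendance -> Neighborhood
  P2: PeerGroup <- ClassSize -> ParentEd <- Motivation -> Neighborhood
  P3: PeerGroup <- ClassSize -> ParentEd <- Attendance <- Motivation -> Neighborhood
  P4: PeerGroup <- ClassSize -> ParentEd <- Attendance -> Neighborhood
Each backdoor path contains an unconditioned collider, so every path is already blocked with the empty conditioning set:
  P1: blocked at collider ParentEd (neither it nor any descendant is in the conditioning set).
  P2: blocked at collider ParentEd (neither it nor any descendant is in the conditioning set).
  P3: blocked at collider ParentEd (neither it nor any descendant is in the conditioning set).
  P4: blocked at collider ParentEd (neither it nor any descendant is in the conditioning set).
The empty set is therefore the unique smallest valid set.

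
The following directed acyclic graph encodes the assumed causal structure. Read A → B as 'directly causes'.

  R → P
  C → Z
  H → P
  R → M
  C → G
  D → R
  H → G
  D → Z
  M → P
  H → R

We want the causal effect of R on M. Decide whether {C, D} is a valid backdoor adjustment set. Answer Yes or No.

Backdoor paths from R to M (paths whose first edge points into R):
  P1: R <- D -> Z <- C -> G <- H -> P <- M
  P2: R <- H -> P <- M
Condition 1 (no descendant of R in the set): holds — descendants of R are {M, P}; none are in {C, D}.
Condition 2 (every backdoor path blocked by {C, D}):
  P1: blocked at fork node D ∈ conditioning set.
  P2: blocked at collider P (neither it nor any descendant is in the conditioning set).
{C, D} satisfies the backdoor criterion.

Yes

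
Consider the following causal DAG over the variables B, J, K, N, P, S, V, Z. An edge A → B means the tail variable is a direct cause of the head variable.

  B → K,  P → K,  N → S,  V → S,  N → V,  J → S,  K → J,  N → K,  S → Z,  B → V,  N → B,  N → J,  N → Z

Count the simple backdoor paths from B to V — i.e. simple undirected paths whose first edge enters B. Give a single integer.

A backdoor path from B to V is any simple undirected path whose first edge points into B (i.e. leaves B via a parent).
Parents of B: {N}.
Enumerating:
  P1: B <- N -> V
  P2: B <- N -> K -> J -> S <- V
  P3: B <- N -> J -> S <- V
  P4: B <- N -> S <- V
  P5: B <- N -> Z <- S <- V
That exhausts the simple backdoor paths. Count: 5.

5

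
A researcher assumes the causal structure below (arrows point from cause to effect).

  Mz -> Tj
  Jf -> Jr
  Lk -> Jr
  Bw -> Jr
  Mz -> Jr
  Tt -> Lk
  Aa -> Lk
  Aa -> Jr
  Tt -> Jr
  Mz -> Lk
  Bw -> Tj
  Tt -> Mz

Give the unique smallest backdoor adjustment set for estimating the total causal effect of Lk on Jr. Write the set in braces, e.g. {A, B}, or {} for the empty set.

{Aa, Mz, Tt}

Variables eligible for adjustment (non-descendants of Lk, excluding Lk and Jr): {Aa, Bw, Jf, Mz, Tj, Tt}.
Backdoor paths from Lk to Jr:
  P1: Lk <- Aa -> Jr
  P2: Lk <- Tt -> Mz -> Tj <- Bw -> Jr
  P3: Lk <- Tt -> Mz -> Jr
  P4: Lk <- Tt -> Jr
  P5: Lk <- Mz <- Tt -> Jr
  P6: Lk <- Mz -> Tj <- Bw -> Jr
  P7: Lk <- Mz -> Jr
The empty set is not sufficient: P1 (Lk <- Aa -> Jr) has no collider blocking it and no conditioned non-collider, so it is open.
Try {Aa, Mz, Tt}:
  P1: blocked at fork node Aa ∈ conditioning set.
  P2: blocked at fork node Tt ∈ conditioning set.
  P3: blocked at fork node Tt ∈ conditioning set.
  P4: blocked at fork node Tt ∈ conditioning set.
  P5: blocked at chain node Mz ∈ conditioning set.
  P6: blocked at fork node Mz ∈ conditioning set.
  P7: blocked at fork node Mz ∈ conditioning set.
{Aa, Mz, Tt} contains no descendant of Lk and blocks every backdoor path.
Every element of {Aa, Mz, Tt} is needed (dropping Aa leaves P1 open; dropping Mz leaves P7 open; dropping Tt leaves P4 open), so no proper subset is valid.
Among all size-3 subsets of the eligible variables, only {Aa, Mz, Tt} blocks every backdoor path, so it is the unique smallest valid adjustment set.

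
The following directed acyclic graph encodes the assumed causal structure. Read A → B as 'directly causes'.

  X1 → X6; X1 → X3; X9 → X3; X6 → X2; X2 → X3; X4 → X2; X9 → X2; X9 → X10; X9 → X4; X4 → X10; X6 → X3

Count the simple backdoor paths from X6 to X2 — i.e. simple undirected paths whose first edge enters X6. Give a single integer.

A backdoor path from X6 to X2 is any simple undirected path whose first edge points into X6 (i.e. leaves X6 via a parent).
Parents of X6: {X1}.
Enumerating:
  P1: X6 <- X1 -> X3 <- X9 -> X4 -> X2
  P2: X6 <- X1 -> X3 <- X9 -> X2
  P3: X6 <- X1 -> X3 <- X9 -> X10 <- X4 -> X2
  P4: X6 <- X1 -> X3 <- X2
That exhausts the simple backdoor paths. Count: 4.

4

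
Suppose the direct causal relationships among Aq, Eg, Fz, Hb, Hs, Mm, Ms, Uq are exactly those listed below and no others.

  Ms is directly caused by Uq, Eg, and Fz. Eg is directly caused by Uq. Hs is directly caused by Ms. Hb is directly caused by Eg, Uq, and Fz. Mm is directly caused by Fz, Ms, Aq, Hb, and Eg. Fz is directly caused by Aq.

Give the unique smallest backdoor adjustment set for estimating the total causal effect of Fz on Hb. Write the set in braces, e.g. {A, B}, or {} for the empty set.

Variables eligible for adjustment (non-descendants of Fz, excluding Fz and Hb): {Aq, Eg, Uq}.
Backdoor paths from Fz to Hb:
  P1: Fz <- Aq -> Mm <- Eg <- Uq -> Hb
  P2: Fz <- Aq -> Mm <- Eg -> Ms <- Uq -> Hb
  P3: Fz <- Aq -> Mm <- Eg -> Hb
  P4: Fz <- Aq -> Mm <- Ms <- Uq -> Eg -> Hb
  P5: Fz <- Aq -> Mm <- Ms <- Uq -> Hb
  P6: Fz <- Aq -> Mm <- Ms <- Eg <- Uq -> Hb
  P7: Fz <- Aq -> Mm <- Ms <- Eg -> Hb
  P8: Fz <- Aq -> Mm <- Hb
Each backdoor path contains an unconditioned collider, so every path is already blocked with the empty conditioning set:
  P1: blocked at collider Mm (neither it nor any descendant is in the conditioning set).
  P2: blocked at collider Mm (neither it nor any descendant is in the conditioning set).
  P3: blocked at collider Mm (neither it nor any descendant is in the conditioning set).
  P4: blocked at collider Mm (neither it nor any descendant is in the conditioning set).
  P5: blocked at collider Mm (neither it nor any descendant is in the conditioning set).
  P6: blocked at collider Mm (neither it nor any descendant is in the conditioning set).
  P7: blocked at collider Mm (neither it nor any descendant is in the conditioning set).
  P8: blocked at collider Mm (neither it nor any descendant is in the conditioning set).
The empty set is therefore the unique smallest valid set.

{}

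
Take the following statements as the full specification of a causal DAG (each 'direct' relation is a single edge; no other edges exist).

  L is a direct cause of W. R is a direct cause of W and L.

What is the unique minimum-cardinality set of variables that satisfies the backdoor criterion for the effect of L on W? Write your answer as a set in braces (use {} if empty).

Variables eligible for adjustment (non-descendants of L, excluding L and W): {R}.
Backdoor paths from L to W:
  P1: L <- R -> W
The empty set is not sufficient: P1 (L <- R -> W) has no collider blocking it and no conditioned non-collider, so it is open.
Try {R}:
  P1: blocked at fork node R ∈ conditioning set.
{R} contains no descendant of L and blocks every backdoor path.
{R} is the unique smallest valid adjustment set.

{R}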